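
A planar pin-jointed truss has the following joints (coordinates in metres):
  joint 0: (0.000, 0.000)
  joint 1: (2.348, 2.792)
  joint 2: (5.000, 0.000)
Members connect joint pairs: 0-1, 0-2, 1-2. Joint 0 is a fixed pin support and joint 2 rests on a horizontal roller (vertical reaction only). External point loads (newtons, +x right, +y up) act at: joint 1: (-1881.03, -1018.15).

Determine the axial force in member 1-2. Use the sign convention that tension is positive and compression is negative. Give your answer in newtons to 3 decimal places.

789.246

N=3 nodes, M=3 members, R=3 reactions → 2N=6, M+R=6
member 0 (0-1): L=3.6481, (cx,cy)=(0.6436,0.7653)
member 1 (0-2): L=5.0000, (cx,cy)=(1.0000,0.0000)
member 2 (1-2): L=3.8508, (cx,cy)=(0.6887,-0.7251)
solve A·x = −loads:
  F[0-1] = -2078.0294 N (compression)
  F[0-2] = -543.5497 N (compression)
  F[1-2] = +789.2461 N (tension)
  Rx@0 = +1881.0300 N
  Ry@0 = +1590.3939 N
  Ry@2 = -572.2439 N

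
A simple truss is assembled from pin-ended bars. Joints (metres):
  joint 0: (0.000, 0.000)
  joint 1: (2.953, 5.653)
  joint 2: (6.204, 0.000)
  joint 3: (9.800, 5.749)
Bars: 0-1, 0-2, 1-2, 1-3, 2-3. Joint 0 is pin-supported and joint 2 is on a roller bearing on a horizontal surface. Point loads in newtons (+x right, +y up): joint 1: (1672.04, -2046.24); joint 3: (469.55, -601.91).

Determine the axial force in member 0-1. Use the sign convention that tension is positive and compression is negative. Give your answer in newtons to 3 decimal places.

N=4 nodes, M=5 members, R=3 reactions → 2N=8, M+R=8
member 0 (0-1): L=6.3778, (cx,cy)=(0.4630,0.8864)
member 1 (0-2): L=6.2040, (cx,cy)=(1.0000,0.0000)
member 2 (1-2): L=6.5212, (cx,cy)=(0.4985,-0.8669)
member 3 (1-3): L=6.8477, (cx,cy)=(0.9999,0.0140)
member 4 (2-3): L=6.7810, (cx,cy)=(0.5303,0.8478)
solve A·x = −loads:
  F[0-1] = +1393.6574 N (tension)
  F[0-2] = +1496.3117 N (tension)
  F[1-2] = -3771.6603 N (compression)
  F[1-3] = +853.6141 N (tension)
  F[2-3] = -724.0759 N (compression)
  Rx@0 = -2141.5900 N
  Ry@0 = -1235.2720 N
  Ry@2 = +3883.4220 N

1393.657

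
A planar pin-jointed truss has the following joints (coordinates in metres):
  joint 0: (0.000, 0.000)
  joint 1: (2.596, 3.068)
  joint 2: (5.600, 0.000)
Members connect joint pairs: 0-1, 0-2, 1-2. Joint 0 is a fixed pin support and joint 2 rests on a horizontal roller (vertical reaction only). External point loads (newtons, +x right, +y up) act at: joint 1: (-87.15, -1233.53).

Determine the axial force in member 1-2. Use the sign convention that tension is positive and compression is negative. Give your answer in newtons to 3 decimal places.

-733.476

N=3 nodes, M=3 members, R=3 reactions → 2N=6, M+R=6
member 0 (0-1): L=4.0189, (cx,cy)=(0.6459,0.7634)
member 1 (0-2): L=5.6000, (cx,cy)=(1.0000,0.0000)
member 2 (1-2): L=4.2938, (cx,cy)=(0.6996,-0.7145)
solve A·x = −loads:
  F[0-1] = -929.3414 N (compression)
  F[0-2] = +513.1509 N (tension)
  F[1-2] = -733.4762 N (compression)
  Rx@0 = +87.1500 N
  Ry@0 = +709.4465 N
  Ry@2 = +524.0835 N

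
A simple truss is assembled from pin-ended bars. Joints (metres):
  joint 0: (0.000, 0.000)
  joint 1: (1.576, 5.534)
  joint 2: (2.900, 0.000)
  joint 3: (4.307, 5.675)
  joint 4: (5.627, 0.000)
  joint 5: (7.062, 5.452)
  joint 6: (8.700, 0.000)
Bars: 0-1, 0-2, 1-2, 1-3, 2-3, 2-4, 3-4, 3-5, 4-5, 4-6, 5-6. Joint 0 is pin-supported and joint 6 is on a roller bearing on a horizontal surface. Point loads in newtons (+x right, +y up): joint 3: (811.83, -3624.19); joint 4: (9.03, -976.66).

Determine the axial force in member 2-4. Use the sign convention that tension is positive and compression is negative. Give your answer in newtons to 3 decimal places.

2069.644

N=7 nodes, M=11 members, R=3 reactions → 2N=14, M+R=14
member 0 (0-1): L=5.7540, (cx,cy)=(0.2739,0.9618)
member 1 (0-2): L=2.9000, (cx,cy)=(1.0000,0.0000)
member 2 (1-2): L=5.6902, (cx,cy)=(0.2327,-0.9726)
member 3 (1-3): L=2.7346, (cx,cy)=(0.9987,0.0516)
member 4 (2-3): L=5.8468, (cx,cy)=(0.2406,0.9706)
member 5 (2-4): L=2.7270, (cx,cy)=(1.0000,0.0000)
member 6 (3-4): L=5.8265, (cx,cy)=(0.2266,-0.9740)
member 7 (3-5): L=2.7640, (cx,cy)=(0.9967,-0.0807)
member 8 (4-5): L=5.6377, (cx,cy)=(0.2545,0.9671)
member 9 (4-6): L=3.0730, (cx,cy)=(1.0000,0.0000)
member 10 (5-6): L=5.6927, (cx,cy)=(0.2877,-0.9577)
solve A·x = −loads:
  F[0-1] = -1710.8496 N (compression)
  F[0-2] = +1289.4526 N (tension)
  F[1-2] = +1646.6470 N (tension)
  F[1-3] = -852.8716 N (compression)
  F[2-3] = -1649.9373 N (compression)
  F[2-4] = +2069.6442 N (tension)
  F[3-4] = -1896.0379 N (compression)
  F[3-5] = -1636.3988 N (compression)
  F[4-5] = +2919.5608 N (tension)
  F[4-6] = +887.9281 N (tension)
  F[5-6] = -3085.9272 N (compression)
  Rx@0 = -820.8600 N
  Ry@0 = +1645.4262 N
  Ry@6 = +2955.4238 N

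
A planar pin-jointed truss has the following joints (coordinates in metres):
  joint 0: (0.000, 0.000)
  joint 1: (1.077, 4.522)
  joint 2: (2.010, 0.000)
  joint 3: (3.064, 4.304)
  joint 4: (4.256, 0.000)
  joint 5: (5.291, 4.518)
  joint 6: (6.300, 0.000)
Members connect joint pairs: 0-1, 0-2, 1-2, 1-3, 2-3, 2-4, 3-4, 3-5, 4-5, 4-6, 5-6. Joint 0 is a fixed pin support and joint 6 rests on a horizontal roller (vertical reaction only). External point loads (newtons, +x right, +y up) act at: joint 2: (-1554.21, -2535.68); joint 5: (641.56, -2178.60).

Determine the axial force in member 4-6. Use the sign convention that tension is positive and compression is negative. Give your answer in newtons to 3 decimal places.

692.045

N=7 nodes, M=11 members, R=3 reactions → 2N=14, M+R=14
member 0 (0-1): L=4.6485, (cx,cy)=(0.2317,0.9728)
member 1 (0-2): L=2.0100, (cx,cy)=(1.0000,0.0000)
member 2 (1-2): L=4.6172, (cx,cy)=(0.2021,-0.9794)
member 3 (1-3): L=1.9989, (cx,cy)=(0.9940,-0.1091)
member 4 (2-3): L=4.4312, (cx,cy)=(0.2379,0.9713)
member 5 (2-4): L=2.2460, (cx,cy)=(1.0000,0.0000)
member 6 (3-4): L=4.4660, (cx,cy)=(0.2669,-0.9637)
member 7 (3-5): L=2.2373, (cx,cy)=(0.9954,0.0957)
member 8 (4-5): L=4.6350, (cx,cy)=(0.2233,0.9747)
member 9 (4-6): L=2.0440, (cx,cy)=(1.0000,0.0000)
member 10 (5-6): L=4.6293, (cx,cy)=(0.2180,-0.9760)
solve A·x = −loads:
  F[0-1] = -1660.6964 N (compression)
  F[0-2] = -527.8859 N (compression)
  F[1-2] = +1731.8423 N (tension)
  F[1-3] = -739.1234 N (compression)
  F[2-3] = +864.3711 N (tension)
  F[2-4] = +1170.6754 N (tension)
  F[3-4] = -981.4476 N (compression)
  F[3-5] = -268.3931 N (compression)
  F[4-5] = +970.3449 N (tension)
  F[4-6] = +692.0451 N (tension)
  F[5-6] = -3175.1076 N (compression)
  Rx@0 = +912.6500 N
  Ry@0 = +1615.5090 N
  Ry@6 = +3098.7710 N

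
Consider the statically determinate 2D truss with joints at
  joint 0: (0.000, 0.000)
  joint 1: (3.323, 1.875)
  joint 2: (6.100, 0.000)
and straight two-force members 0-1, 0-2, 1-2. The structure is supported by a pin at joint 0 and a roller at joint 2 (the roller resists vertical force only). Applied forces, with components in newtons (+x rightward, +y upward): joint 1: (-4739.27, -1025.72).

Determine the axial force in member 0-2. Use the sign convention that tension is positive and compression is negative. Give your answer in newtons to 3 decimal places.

-1329.965

N=3 nodes, M=3 members, R=3 reactions → 2N=6, M+R=6
member 0 (0-1): L=3.8155, (cx,cy)=(0.8709,0.4914)
member 1 (0-2): L=6.1000, (cx,cy)=(1.0000,0.0000)
member 2 (1-2): L=3.3507, (cx,cy)=(0.8288,-0.5596)
solve A·x = −loads:
  F[0-1] = -3914.5849 N (compression)
  F[0-2] = -1329.9648 N (compression)
  F[1-2] = +1604.7337 N (tension)
  Rx@0 = +4739.2700 N
  Ry@0 = +1923.6977 N
  Ry@2 = -897.9777 N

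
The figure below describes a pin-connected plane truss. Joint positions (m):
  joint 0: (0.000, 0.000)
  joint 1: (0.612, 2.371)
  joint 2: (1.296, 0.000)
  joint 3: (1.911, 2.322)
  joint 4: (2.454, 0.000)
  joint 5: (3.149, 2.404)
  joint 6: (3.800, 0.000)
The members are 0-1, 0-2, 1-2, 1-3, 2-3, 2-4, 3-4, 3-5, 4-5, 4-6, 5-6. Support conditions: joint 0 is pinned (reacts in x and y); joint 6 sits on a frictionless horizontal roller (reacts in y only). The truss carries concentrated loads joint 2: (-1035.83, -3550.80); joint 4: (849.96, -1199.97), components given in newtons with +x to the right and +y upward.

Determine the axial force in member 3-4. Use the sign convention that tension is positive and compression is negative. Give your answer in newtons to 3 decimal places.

-884.285

N=7 nodes, M=11 members, R=3 reactions → 2N=14, M+R=14
member 0 (0-1): L=2.4487, (cx,cy)=(0.2499,0.9683)
member 1 (0-2): L=1.2960, (cx,cy)=(1.0000,0.0000)
member 2 (1-2): L=2.4677, (cx,cy)=(0.2772,-0.9608)
member 3 (1-3): L=1.2999, (cx,cy)=(0.9993,-0.0377)
member 4 (2-3): L=2.4021, (cx,cy)=(0.2560,0.9667)
member 5 (2-4): L=1.1580, (cx,cy)=(1.0000,0.0000)
member 6 (3-4): L=2.3846, (cx,cy)=(0.2277,-0.9737)
member 7 (3-5): L=1.2407, (cx,cy)=(0.9978,0.0661)
member 8 (4-5): L=2.5024, (cx,cy)=(0.2777,0.9607)
member 9 (4-6): L=1.3460, (cx,cy)=(1.0000,0.0000)
member 10 (5-6): L=2.4906, (cx,cy)=(0.2614,-0.9652)
solve A·x = −loads:
  F[0-1] = -2855.4513 N (compression)
  F[0-2] = +527.7856 N (tension)
  F[1-2] = +2937.5683 N (tension)
  F[1-3] = -1528.9840 N (compression)
  F[2-3] = +753.4466 N (tension)
  F[2-4] = +2184.9525 N (tension)
  F[3-4] = -884.2854 N (compression)
  F[3-5] = -1136.1187 N (compression)
  F[4-5] = +2145.4267 N (tension)
  F[4-6] = +537.7893 N (tension)
  F[5-6] = -2057.4659 N (compression)
  Rx@0 = +185.8700 N
  Ry@0 = +2764.8323 N
  Ry@6 = +1985.9377 N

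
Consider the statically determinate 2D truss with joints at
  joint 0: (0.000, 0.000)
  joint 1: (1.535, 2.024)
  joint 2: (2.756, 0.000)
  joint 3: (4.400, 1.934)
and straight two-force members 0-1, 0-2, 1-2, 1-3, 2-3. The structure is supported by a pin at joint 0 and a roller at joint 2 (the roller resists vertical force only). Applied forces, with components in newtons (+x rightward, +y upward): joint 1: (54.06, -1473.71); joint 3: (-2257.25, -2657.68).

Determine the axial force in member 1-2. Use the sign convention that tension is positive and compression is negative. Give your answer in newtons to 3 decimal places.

-1006.602

N=4 nodes, M=5 members, R=3 reactions → 2N=8, M+R=8
member 0 (0-1): L=2.5402, (cx,cy)=(0.6043,0.7968)
member 1 (0-2): L=2.7560, (cx,cy)=(1.0000,0.0000)
member 2 (1-2): L=2.3638, (cx,cy)=(0.5165,-0.8563)
member 3 (1-3): L=2.8664, (cx,cy)=(0.9995,-0.0314)
member 4 (2-3): L=2.5383, (cx,cy)=(0.6477,0.7619)
solve A·x = −loads:
  F[0-1] = -767.9158 N (compression)
  F[0-2] = -1739.1581 N (compression)
  F[1-2] = -1006.6019 N (compression)
  F[1-3] = +1.8665 N (tension)
  F[2-3] = -3488.0589 N (compression)
  Rx@0 = +2203.1900 N
  Ry@0 = +611.8571 N
  Ry@2 = +3519.5329 N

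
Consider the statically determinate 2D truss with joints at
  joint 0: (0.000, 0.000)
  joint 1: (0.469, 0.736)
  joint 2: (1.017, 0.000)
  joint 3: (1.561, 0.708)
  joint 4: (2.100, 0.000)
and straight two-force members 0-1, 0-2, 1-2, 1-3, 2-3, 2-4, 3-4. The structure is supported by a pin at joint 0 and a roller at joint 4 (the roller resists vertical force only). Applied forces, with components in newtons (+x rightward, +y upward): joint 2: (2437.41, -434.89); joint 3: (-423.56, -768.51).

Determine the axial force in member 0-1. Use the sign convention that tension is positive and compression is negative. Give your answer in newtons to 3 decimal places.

N=5 nodes, M=7 members, R=3 reactions → 2N=10, M+R=10
member 0 (0-1): L=0.8727, (cx,cy)=(0.5374,0.8433)
member 1 (0-2): L=1.0170, (cx,cy)=(1.0000,0.0000)
member 2 (1-2): L=0.9176, (cx,cy)=(0.5972,-0.8021)
member 3 (1-3): L=1.0924, (cx,cy)=(0.9997,-0.0256)
member 4 (2-3): L=0.8929, (cx,cy)=(0.6093,0.7930)
member 5 (2-4): L=1.0830, (cx,cy)=(1.0000,0.0000)
member 6 (3-4): L=0.8898, (cx,cy)=(0.6057,-0.7957)
solve A·x = −loads:
  F[0-1] = -669.1679 N (compression)
  F[0-2] = +2373.4571 N (tension)
  F[1-2] = +728.9900 N (tension)
  F[1-3] = -795.2260 N (compression)
  F[2-3] = -188.9432 N (compression)
  F[2-4] = +486.5235 N (tension)
  F[3-4] = -803.1908 N (compression)
  Rx@0 = -2013.8500 N
  Ry@0 = +564.3301 N
  Ry@4 = +639.0699 N

-669.168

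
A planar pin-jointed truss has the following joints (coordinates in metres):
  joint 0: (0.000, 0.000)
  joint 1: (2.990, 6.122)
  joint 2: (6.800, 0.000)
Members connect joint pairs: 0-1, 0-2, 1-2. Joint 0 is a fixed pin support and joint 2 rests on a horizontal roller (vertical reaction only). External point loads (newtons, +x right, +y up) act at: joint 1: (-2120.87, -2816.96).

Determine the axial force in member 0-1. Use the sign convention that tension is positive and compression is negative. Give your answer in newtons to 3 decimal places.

N=3 nodes, M=3 members, R=3 reactions → 2N=6, M+R=6
member 0 (0-1): L=6.8131, (cx,cy)=(0.4389,0.8986)
member 1 (0-2): L=6.8000, (cx,cy)=(1.0000,0.0000)
member 2 (1-2): L=7.2108, (cx,cy)=(0.5284,-0.8490)
solve A·x = −loads:
  F[0-1] = -3881.4832 N (compression)
  F[0-2] = -417.4526 N (compression)
  F[1-2] = +790.0652 N (tension)
  Rx@0 = +2120.8700 N
  Ry@0 = +3487.7329 N
  Ry@2 = -670.7729 N

-3881.483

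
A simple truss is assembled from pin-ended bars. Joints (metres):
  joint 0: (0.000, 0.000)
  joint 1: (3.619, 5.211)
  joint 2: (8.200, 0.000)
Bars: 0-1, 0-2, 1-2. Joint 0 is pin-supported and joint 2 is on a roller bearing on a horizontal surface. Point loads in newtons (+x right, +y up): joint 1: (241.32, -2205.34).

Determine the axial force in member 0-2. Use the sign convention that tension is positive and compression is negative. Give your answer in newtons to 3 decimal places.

990.452

N=3 nodes, M=3 members, R=3 reactions → 2N=6, M+R=6
member 0 (0-1): L=6.3444, (cx,cy)=(0.5704,0.8214)
member 1 (0-2): L=8.2000, (cx,cy)=(1.0000,0.0000)
member 2 (1-2): L=6.9383, (cx,cy)=(0.6602,-0.7510)
solve A·x = −loads:
  F[0-1] = -1313.2941 N (compression)
  F[0-2] = +990.4524 N (tension)
  F[1-2] = -1500.1225 N (compression)
  Rx@0 = -241.3200 N
  Ry@0 = +1078.6761 N
  Ry@2 = +1126.6639 N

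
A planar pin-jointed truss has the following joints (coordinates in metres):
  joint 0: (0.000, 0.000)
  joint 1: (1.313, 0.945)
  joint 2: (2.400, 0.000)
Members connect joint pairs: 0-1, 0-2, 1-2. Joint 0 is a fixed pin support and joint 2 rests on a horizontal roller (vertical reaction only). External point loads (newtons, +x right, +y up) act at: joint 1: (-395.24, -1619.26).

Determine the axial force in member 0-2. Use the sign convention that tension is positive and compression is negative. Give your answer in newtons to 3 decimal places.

N=3 nodes, M=3 members, R=3 reactions → 2N=6, M+R=6
member 0 (0-1): L=1.6177, (cx,cy)=(0.8116,0.5842)
member 1 (0-2): L=2.4000, (cx,cy)=(1.0000,0.0000)
member 2 (1-2): L=1.4403, (cx,cy)=(0.7547,-0.6561)
solve A·x = −loads:
  F[0-1] = -1521.8748 N (compression)
  F[0-2] = +839.9743 N (tension)
  F[1-2] = -1113.0201 N (compression)
  Rx@0 = +395.2400 N
  Ry@0 = +889.0156 N
  Ry@2 = +730.2444 N

839.974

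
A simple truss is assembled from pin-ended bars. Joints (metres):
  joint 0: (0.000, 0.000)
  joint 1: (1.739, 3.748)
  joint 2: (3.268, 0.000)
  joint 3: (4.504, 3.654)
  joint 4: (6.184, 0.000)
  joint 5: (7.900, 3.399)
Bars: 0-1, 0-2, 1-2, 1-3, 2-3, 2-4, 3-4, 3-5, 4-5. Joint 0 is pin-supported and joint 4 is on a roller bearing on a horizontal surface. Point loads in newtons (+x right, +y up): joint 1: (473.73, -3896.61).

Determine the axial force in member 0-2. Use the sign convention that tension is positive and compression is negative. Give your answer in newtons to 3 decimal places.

1640.051

N=6 nodes, M=9 members, R=3 reactions → 2N=12, M+R=12
member 0 (0-1): L=4.1318, (cx,cy)=(0.4209,0.9071)
member 1 (0-2): L=3.2680, (cx,cy)=(1.0000,0.0000)
member 2 (1-2): L=4.0479, (cx,cy)=(0.3777,-0.9259)
member 3 (1-3): L=2.7666, (cx,cy)=(0.9994,-0.0340)
member 4 (2-3): L=3.8574, (cx,cy)=(0.3204,0.9473)
member 5 (2-4): L=2.9160, (cx,cy)=(1.0000,0.0000)
member 6 (3-4): L=4.0217, (cx,cy)=(0.4177,-0.9086)
member 7 (3-5): L=3.4056, (cx,cy)=(0.9972,-0.0749)
member 8 (4-5): L=3.8076, (cx,cy)=(0.4507,0.8927)
solve A·x = −loads:
  F[0-1] = -2771.1246 N (compression)
  F[0-2] = +1640.0513 N (tension)
  F[1-2] = -1453.4694 N (compression)
  F[1-3] = -1091.6649 N (compression)
  F[2-3] = +1420.6988 N (tension)
  F[2-4] = +635.8080 N (tension)
  F[3-4] = -1522.0432 N (compression)
  F[3-5] = -0.0000 N (compression)
  F[4-5] = +0.0000 N (tension)
  Rx@0 = -473.7300 N
  Ry@0 = +2513.7276 N
  Ry@4 = +1382.8824 N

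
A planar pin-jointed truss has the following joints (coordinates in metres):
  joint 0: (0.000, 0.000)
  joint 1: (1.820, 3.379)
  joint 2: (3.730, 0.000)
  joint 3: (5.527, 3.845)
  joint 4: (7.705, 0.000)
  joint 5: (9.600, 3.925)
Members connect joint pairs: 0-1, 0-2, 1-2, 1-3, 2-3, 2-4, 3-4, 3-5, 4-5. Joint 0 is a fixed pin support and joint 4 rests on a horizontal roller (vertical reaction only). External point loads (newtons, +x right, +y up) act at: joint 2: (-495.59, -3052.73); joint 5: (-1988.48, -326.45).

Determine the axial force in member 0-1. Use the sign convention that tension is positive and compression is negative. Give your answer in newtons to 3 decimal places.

-2848.167

N=6 nodes, M=9 members, R=3 reactions → 2N=12, M+R=12
member 0 (0-1): L=3.8380, (cx,cy)=(0.4742,0.8804)
member 1 (0-2): L=3.7300, (cx,cy)=(1.0000,0.0000)
member 2 (1-2): L=3.8815, (cx,cy)=(0.4921,-0.8705)
member 3 (1-3): L=3.7362, (cx,cy)=(0.9922,0.1247)
member 4 (2-3): L=4.2442, (cx,cy)=(0.4234,0.9059)
member 5 (2-4): L=3.9750, (cx,cy)=(1.0000,0.0000)
member 6 (3-4): L=4.4190, (cx,cy)=(0.4929,-0.8701)
member 7 (3-5): L=4.0738, (cx,cy)=(0.9998,0.0196)
member 8 (4-5): L=4.3585, (cx,cy)=(0.4348,0.9005)
solve A·x = −loads:
  F[0-1] = -2848.1668 N (compression)
  F[0-2] = -1133.4449 N (compression)
  F[1-2] = +2507.2491 N (tension)
  F[1-3] = -2604.7391 N (compression)
  F[2-3] = +960.3794 N (tension)
  F[2-4] = +189.2932 N (tension)
  F[3-4] = -668.2814 N (compression)
  F[3-5] = -1848.7539 N (compression)
  F[4-5] = -322.1910 N (compression)
  Rx@0 = +2484.0700 N
  Ry@0 = +2507.5617 N
  Ry@4 = +871.6183 N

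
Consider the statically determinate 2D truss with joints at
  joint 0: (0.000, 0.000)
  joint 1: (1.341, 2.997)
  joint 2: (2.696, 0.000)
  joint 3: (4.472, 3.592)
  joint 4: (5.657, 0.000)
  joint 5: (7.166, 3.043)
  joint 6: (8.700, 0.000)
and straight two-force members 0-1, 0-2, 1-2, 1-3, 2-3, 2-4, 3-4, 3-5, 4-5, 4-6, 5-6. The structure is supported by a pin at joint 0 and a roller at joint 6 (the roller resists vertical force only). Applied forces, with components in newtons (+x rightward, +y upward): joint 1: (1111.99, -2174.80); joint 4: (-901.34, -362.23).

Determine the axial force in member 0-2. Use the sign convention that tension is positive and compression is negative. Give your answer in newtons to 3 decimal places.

919.056

N=7 nodes, M=11 members, R=3 reactions → 2N=14, M+R=14
member 0 (0-1): L=3.2833, (cx,cy)=(0.4084,0.9128)
member 1 (0-2): L=2.6960, (cx,cy)=(1.0000,0.0000)
member 2 (1-2): L=3.2891, (cx,cy)=(0.4120,-0.9112)
member 3 (1-3): L=3.1870, (cx,cy)=(0.9824,0.1867)
member 4 (2-3): L=4.0071, (cx,cy)=(0.4432,0.8964)
member 5 (2-4): L=2.9610, (cx,cy)=(1.0000,0.0000)
member 6 (3-4): L=3.7824, (cx,cy)=(0.3133,-0.9497)
member 7 (3-5): L=2.7494, (cx,cy)=(0.9799,-0.1997)
member 8 (4-5): L=3.3966, (cx,cy)=(0.4443,0.8959)
member 9 (4-6): L=3.0430, (cx,cy)=(1.0000,0.0000)
member 10 (5-6): L=3.4078, (cx,cy)=(0.4501,-0.8930)
solve A·x = −loads:
  F[0-1] = -1734.4782 N (compression)
  F[0-2] = +919.0563 N (tension)
  F[1-2] = -947.4841 N (compression)
  F[1-3] = -1455.6548 N (compression)
  F[2-3] = +963.1092 N (tension)
  F[2-4] = +101.8560 N (tension)
  F[3-4] = -437.0517 N (compression)
  F[3-5] = -884.0761 N (compression)
  F[4-5] = +867.6013 N (tension)
  F[4-6] = +480.8247 N (tension)
  F[5-6] = -1068.1537 N (compression)
  Rx@0 = -210.6500 N
  Ry@0 = +1583.2167 N
  Ry@6 = +953.8133 N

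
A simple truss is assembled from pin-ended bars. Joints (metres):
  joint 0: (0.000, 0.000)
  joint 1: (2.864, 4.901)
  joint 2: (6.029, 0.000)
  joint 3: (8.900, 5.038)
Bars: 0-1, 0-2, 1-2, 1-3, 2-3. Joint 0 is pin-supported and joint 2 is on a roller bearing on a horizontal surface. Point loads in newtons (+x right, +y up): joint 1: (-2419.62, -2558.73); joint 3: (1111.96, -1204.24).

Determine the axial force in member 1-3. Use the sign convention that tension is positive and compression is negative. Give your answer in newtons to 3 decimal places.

N=4 nodes, M=5 members, R=3 reactions → 2N=8, M+R=8
member 0 (0-1): L=5.6765, (cx,cy)=(0.5045,0.8634)
member 1 (0-2): L=6.0290, (cx,cy)=(1.0000,0.0000)
member 2 (1-2): L=5.8341, (cx,cy)=(0.5425,-0.8401)
member 3 (1-3): L=6.0376, (cx,cy)=(0.9997,0.0227)
member 4 (2-3): L=5.7986, (cx,cy)=(0.4951,0.8688)
solve A·x = −loads:
  F[0-1] = -2093.5125 N (compression)
  F[0-2] = -251.4012 N (compression)
  F[1-2] = -845.0201 N (compression)
  F[1-3] = +1822.2519 N (tension)
  F[2-3] = -1433.6460 N (compression)
  Rx@0 = +1307.6600 N
  Ry@0 = +1807.5154 N
  Ry@2 = +1955.4546 N

1822.252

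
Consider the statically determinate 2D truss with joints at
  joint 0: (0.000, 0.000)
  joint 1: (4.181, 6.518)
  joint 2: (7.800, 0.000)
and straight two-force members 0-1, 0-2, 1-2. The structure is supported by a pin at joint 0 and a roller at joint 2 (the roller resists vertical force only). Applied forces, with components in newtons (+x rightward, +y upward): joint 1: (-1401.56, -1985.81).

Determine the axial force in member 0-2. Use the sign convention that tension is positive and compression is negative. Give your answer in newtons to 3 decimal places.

-59.274

N=3 nodes, M=3 members, R=3 reactions → 2N=6, M+R=6
member 0 (0-1): L=7.7437, (cx,cy)=(0.5399,0.8417)
member 1 (0-2): L=7.8000, (cx,cy)=(1.0000,0.0000)
member 2 (1-2): L=7.4553, (cx,cy)=(0.4854,-0.8743)
solve A·x = −loads:
  F[0-1] = -2486.0739 N (compression)
  F[0-2] = -59.2743 N (compression)
  F[1-2] = +122.1076 N (tension)
  Rx@0 = +1401.5600 N
  Ry@0 = +2092.5660 N
  Ry@2 = -106.7560 N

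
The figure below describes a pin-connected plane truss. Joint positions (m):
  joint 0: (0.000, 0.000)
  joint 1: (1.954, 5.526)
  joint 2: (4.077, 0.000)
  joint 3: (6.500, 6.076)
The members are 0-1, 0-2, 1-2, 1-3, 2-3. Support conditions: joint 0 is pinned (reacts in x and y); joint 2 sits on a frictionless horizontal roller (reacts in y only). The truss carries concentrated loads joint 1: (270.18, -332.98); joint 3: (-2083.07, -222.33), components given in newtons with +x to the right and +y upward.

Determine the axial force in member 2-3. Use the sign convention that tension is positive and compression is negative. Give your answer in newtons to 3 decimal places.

N=4 nodes, M=5 members, R=3 reactions → 2N=8, M+R=8
member 0 (0-1): L=5.8613, (cx,cy)=(0.3334,0.9428)
member 1 (0-2): L=4.0770, (cx,cy)=(1.0000,0.0000)
member 2 (1-2): L=5.9198, (cx,cy)=(0.3586,-0.9335)
member 3 (1-3): L=4.5792, (cx,cy)=(0.9928,0.1201)
member 4 (2-3): L=6.5413, (cx,cy)=(0.3704,0.9289)
solve A·x = −loads:
  F[0-1] = -2948.1253 N (compression)
  F[0-2] = -830.0636 N (compression)
  F[1-2] = +2349.2415 N (tension)
  F[1-3] = -2110.7913 N (compression)
  F[2-3] = +33.5854 N (tension)
  Rx@0 = +1812.8900 N
  Ry@0 = +2779.4775 N
  Ry@2 = -2224.1675 N

33.585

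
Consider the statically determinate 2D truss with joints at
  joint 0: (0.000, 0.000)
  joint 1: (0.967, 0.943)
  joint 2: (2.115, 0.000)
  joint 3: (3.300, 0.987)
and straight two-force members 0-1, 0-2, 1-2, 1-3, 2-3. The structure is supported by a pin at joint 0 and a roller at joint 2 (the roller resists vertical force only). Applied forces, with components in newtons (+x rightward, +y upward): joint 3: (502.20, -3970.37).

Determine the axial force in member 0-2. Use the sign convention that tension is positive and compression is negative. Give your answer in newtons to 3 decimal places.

N=4 nodes, M=5 members, R=3 reactions → 2N=8, M+R=8
member 0 (0-1): L=1.3507, (cx,cy)=(0.7159,0.6982)
member 1 (0-2): L=2.1150, (cx,cy)=(1.0000,0.0000)
member 2 (1-2): L=1.4856, (cx,cy)=(0.7727,-0.6347)
member 3 (1-3): L=2.3334, (cx,cy)=(0.9998,0.0189)
member 4 (2-3): L=1.5422, (cx,cy)=(0.7684,0.6400)
solve A·x = −loads:
  F[0-1] = +3521.9297 N (tension)
  F[0-2] = -2019.2741 N (compression)
  F[1-2] = -3713.6778 N (compression)
  F[1-3] = +5392.0891 N (tension)
  F[2-3] = -6362.6408 N (compression)
  Rx@0 = -502.2000 N
  Ry@0 = -2458.8935 N
  Ry@2 = +6429.2635 N

-2019.274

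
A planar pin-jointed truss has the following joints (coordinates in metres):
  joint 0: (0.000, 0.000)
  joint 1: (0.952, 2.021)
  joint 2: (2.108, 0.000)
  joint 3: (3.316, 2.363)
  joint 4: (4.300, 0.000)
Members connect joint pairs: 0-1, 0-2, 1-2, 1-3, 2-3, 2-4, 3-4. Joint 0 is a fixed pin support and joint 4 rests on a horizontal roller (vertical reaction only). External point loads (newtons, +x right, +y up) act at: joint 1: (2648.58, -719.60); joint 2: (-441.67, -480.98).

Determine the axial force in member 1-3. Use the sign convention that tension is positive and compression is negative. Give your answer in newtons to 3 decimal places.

-1659.862

N=5 nodes, M=7 members, R=3 reactions → 2N=10, M+R=10
member 0 (0-1): L=2.2340, (cx,cy)=(0.4261,0.9047)
member 1 (0-2): L=2.1080, (cx,cy)=(1.0000,0.0000)
member 2 (1-2): L=2.3283, (cx,cy)=(0.4965,-0.8680)
member 3 (1-3): L=2.3886, (cx,cy)=(0.9897,0.1432)
member 4 (2-3): L=2.6539, (cx,cy)=(0.4552,0.8904)
member 5 (2-4): L=2.1920, (cx,cy)=(1.0000,0.0000)
member 6 (3-4): L=2.5597, (cx,cy)=(0.3844,-0.9232)
solve A·x = −loads:
  F[0-1] = +485.6659 N (tension)
  F[0-2] = +1999.9474 N (tension)
  F[1-2] = -1608.9493 N (compression)
  F[1-3] = -1659.8617 N (compression)
  F[2-3] = +2108.7202 N (tension)
  F[2-4] = +682.9038 N (tension)
  F[3-4] = -1776.4468 N (compression)
  Rx@0 = -2206.9100 N
  Ry@0 = -439.3607 N
  Ry@4 = +1639.9407 N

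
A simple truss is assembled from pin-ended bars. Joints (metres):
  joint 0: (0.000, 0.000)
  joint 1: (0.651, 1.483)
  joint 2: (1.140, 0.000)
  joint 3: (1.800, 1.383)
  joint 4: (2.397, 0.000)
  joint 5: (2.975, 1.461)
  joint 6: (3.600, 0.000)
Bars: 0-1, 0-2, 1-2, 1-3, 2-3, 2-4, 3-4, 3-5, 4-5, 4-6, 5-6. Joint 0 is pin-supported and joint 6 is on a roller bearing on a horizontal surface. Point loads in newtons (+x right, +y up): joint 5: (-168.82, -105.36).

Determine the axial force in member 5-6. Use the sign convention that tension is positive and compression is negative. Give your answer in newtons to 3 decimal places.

-20.182

N=7 nodes, M=11 members, R=3 reactions → 2N=14, M+R=14
member 0 (0-1): L=1.6196, (cx,cy)=(0.4020,0.9157)
member 1 (0-2): L=1.1400, (cx,cy)=(1.0000,0.0000)
member 2 (1-2): L=1.5615, (cx,cy)=(0.3132,-0.9497)
member 3 (1-3): L=1.1533, (cx,cy)=(0.9962,-0.0867)
member 4 (2-3): L=1.5324, (cx,cy)=(0.4307,0.9025)
member 5 (2-4): L=1.2570, (cx,cy)=(1.0000,0.0000)
member 6 (3-4): L=1.5064, (cx,cy)=(0.3963,-0.9181)
member 7 (3-5): L=1.1776, (cx,cy)=(0.9978,0.0662)
member 8 (4-5): L=1.5712, (cx,cy)=(0.3679,0.9299)
member 9 (4-6): L=1.2030, (cx,cy)=(1.0000,0.0000)
member 10 (5-6): L=1.5891, (cx,cy)=(0.3933,-0.9194)
solve A·x = −loads:
  F[0-1] = -94.7998 N (compression)
  F[0-2] = -130.7150 N (compression)
  F[1-2] = +97.6974 N (tension)
  F[1-3] = -68.9588 N (compression)
  F[2-3] = -102.8074 N (compression)
  F[2-4] = -55.8424 N (compression)
  F[3-4] = +83.9717 N (tension)
  F[3-5] = -146.5793 N (compression)
  F[4-5] = -82.9095 N (compression)
  F[4-6] = +7.9379 N (tension)
  F[5-6] = -20.1821 N (compression)
  Rx@0 = +168.8200 N
  Ry@0 = +86.8044 N
  Ry@6 = +18.5556 N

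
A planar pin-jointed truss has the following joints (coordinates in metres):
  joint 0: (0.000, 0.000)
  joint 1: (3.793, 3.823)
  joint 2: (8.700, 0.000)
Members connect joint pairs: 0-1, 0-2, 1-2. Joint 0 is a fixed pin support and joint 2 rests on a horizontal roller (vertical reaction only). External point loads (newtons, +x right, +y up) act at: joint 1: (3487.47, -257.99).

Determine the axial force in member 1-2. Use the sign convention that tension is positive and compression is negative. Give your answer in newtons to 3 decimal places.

-2676.534

N=3 nodes, M=3 members, R=3 reactions → 2N=6, M+R=6
member 0 (0-1): L=5.3854, (cx,cy)=(0.7043,0.7099)
member 1 (0-2): L=8.7000, (cx,cy)=(1.0000,0.0000)
member 2 (1-2): L=6.2204, (cx,cy)=(0.7888,-0.6146)
solve A·x = −loads:
  F[0-1] = +1953.7912 N (tension)
  F[0-2] = +2111.3837 N (tension)
  F[1-2] = -2676.5342 N (compression)
  Rx@0 = -3487.4700 N
  Ry@0 = -1386.9702 N
  Ry@2 = +1644.9602 N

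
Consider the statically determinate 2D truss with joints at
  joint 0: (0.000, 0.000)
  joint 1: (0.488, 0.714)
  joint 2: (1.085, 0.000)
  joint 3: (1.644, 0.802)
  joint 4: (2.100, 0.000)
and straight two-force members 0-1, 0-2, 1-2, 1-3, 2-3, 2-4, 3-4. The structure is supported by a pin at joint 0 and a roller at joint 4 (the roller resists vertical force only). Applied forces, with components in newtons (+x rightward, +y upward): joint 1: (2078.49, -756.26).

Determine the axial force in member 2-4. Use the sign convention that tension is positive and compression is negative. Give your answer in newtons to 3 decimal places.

N=5 nodes, M=7 members, R=3 reactions → 2N=10, M+R=10
member 0 (0-1): L=0.8648, (cx,cy)=(0.5643,0.8256)
member 1 (0-2): L=1.0850, (cx,cy)=(1.0000,0.0000)
member 2 (1-2): L=0.9307, (cx,cy)=(0.6415,-0.7672)
member 3 (1-3): L=1.1593, (cx,cy)=(0.9971,0.0759)
member 4 (2-3): L=0.9776, (cx,cy)=(0.5718,0.8204)
member 5 (2-4): L=1.0150, (cx,cy)=(1.0000,0.0000)
member 6 (3-4): L=0.9226, (cx,cy)=(0.4943,-0.8693)
solve A·x = −loads:
  F[0-1] = +152.8203 N (tension)
  F[0-2] = +1992.2582 N (tension)
  F[1-2] = -1267.2732 N (compression)
  F[1-3] = -1182.7759 N (compression)
  F[2-3] = +1185.0621 N (tension)
  F[2-4] = +501.7291 N (tension)
  F[3-4] = -1015.0909 N (compression)
  Rx@0 = -2078.4900 N
  Ry@0 = -126.1670 N
  Ry@4 = +882.4270 N

501.729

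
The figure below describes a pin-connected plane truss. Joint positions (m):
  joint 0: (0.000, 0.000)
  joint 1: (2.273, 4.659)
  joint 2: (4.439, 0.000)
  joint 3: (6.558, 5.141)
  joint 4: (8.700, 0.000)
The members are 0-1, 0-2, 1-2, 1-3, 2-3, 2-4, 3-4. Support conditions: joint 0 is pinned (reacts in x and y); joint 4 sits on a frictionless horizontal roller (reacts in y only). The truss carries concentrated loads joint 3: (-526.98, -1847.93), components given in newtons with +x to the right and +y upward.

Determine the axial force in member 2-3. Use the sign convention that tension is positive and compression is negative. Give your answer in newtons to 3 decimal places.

N=5 nodes, M=7 members, R=3 reactions → 2N=10, M+R=10
member 0 (0-1): L=5.1839, (cx,cy)=(0.4385,0.8987)
member 1 (0-2): L=4.4390, (cx,cy)=(1.0000,0.0000)
member 2 (1-2): L=5.1379, (cx,cy)=(0.4216,-0.9068)
member 3 (1-3): L=4.3120, (cx,cy)=(0.9937,0.1118)
member 4 (2-3): L=5.5606, (cx,cy)=(0.3811,0.9245)
member 5 (2-4): L=4.2610, (cx,cy)=(1.0000,0.0000)
member 6 (3-4): L=5.5694, (cx,cy)=(0.3846,-0.9231)
solve A·x = −loads:
  F[0-1] = -852.7185 N (compression)
  F[0-2] = -153.0859 N (compression)
  F[1-2] = +759.0726 N (tension)
  F[1-3] = -698.2758 N (compression)
  F[2-3] = -744.4993 N (compression)
  F[2-4] = +450.6300 N (tension)
  F[3-4] = -1171.6769 N (compression)
  Rx@0 = +526.9800 N
  Ry@0 = +766.3759 N
  Ry@4 = +1081.5541 N

-744.499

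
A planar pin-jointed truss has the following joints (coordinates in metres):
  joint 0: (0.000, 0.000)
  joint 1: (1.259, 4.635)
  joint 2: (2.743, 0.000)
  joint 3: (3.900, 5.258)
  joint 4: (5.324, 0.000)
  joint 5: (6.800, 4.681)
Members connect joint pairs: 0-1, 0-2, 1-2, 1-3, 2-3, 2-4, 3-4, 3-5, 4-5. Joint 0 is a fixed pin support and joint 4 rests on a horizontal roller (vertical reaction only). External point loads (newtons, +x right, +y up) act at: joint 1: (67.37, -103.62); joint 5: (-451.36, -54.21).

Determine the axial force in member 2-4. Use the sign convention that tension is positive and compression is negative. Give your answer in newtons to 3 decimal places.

-145.634

N=6 nodes, M=9 members, R=3 reactions → 2N=12, M+R=12
member 0 (0-1): L=4.8029, (cx,cy)=(0.2621,0.9650)
member 1 (0-2): L=2.7430, (cx,cy)=(1.0000,0.0000)
member 2 (1-2): L=4.8668, (cx,cy)=(0.3049,-0.9524)
member 3 (1-3): L=2.7135, (cx,cy)=(0.9733,0.2296)
member 4 (2-3): L=5.3838, (cx,cy)=(0.2149,0.9766)
member 5 (2-4): L=2.5810, (cx,cy)=(1.0000,0.0000)
member 6 (3-4): L=5.4474, (cx,cy)=(0.2614,-0.9652)
member 7 (3-5): L=2.9568, (cx,cy)=(0.9808,-0.1951)
member 8 (4-5): L=4.9082, (cx,cy)=(0.3007,0.9537)
solve A·x = −loads:
  F[0-1] = -416.8601 N (compression)
  F[0-2] = -274.7182 N (compression)
  F[1-2] = +250.8960 N (tension)
  F[1-3] = -260.0943 N (compression)
  F[2-3] = -244.6640 N (compression)
  F[2-4] = -145.6344 N (compression)
  F[3-4] = +393.6549 N (tension)
  F[3-5] = -416.6401 N (compression)
  F[4-5] = -142.0904 N (compression)
  Rx@0 = +383.9900 N
  Ry@0 = +402.2835 N
  Ry@4 = -244.4535 N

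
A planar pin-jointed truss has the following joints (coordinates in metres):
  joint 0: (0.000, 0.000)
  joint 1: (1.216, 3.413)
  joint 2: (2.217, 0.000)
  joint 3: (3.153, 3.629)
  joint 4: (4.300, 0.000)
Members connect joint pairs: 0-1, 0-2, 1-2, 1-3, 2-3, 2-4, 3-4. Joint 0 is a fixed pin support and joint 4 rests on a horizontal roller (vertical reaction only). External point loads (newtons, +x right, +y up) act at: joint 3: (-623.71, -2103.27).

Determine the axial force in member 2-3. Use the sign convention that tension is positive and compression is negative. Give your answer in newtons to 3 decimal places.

N=5 nodes, M=7 members, R=3 reactions → 2N=10, M+R=10
member 0 (0-1): L=3.6232, (cx,cy)=(0.3356,0.9420)
member 1 (0-2): L=2.2170, (cx,cy)=(1.0000,0.0000)
member 2 (1-2): L=3.5568, (cx,cy)=(0.2814,-0.9596)
member 3 (1-3): L=1.9490, (cx,cy)=(0.9938,0.1108)
member 4 (2-3): L=3.7478, (cx,cy)=(0.2497,0.9683)
member 5 (2-4): L=2.0830, (cx,cy)=(1.0000,0.0000)
member 6 (3-4): L=3.8059, (cx,cy)=(0.3014,-0.9535)
solve A·x = −loads:
  F[0-1] = -1154.3736 N (compression)
  F[0-2] = -236.2798 N (compression)
  F[1-2] = +1053.7357 N (tension)
  F[1-3] = -688.2286 N (compression)
  F[2-3] = -1044.2350 N (compression)
  F[2-4] = +321.0755 N (tension)
  F[3-4] = -1065.3855 N (compression)
  Rx@0 = +623.7100 N
  Ry@0 = +1087.4173 N
  Ry@4 = +1015.8527 N

-1044.235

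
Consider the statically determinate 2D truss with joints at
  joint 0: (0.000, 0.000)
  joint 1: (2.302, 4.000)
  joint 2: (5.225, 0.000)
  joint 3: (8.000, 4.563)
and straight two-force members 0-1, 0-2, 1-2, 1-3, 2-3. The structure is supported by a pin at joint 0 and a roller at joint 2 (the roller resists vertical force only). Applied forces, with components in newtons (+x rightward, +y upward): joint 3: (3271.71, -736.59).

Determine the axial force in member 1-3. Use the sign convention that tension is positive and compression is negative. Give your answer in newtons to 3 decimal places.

3976.742

N=4 nodes, M=5 members, R=3 reactions → 2N=8, M+R=8
member 0 (0-1): L=4.6151, (cx,cy)=(0.4988,0.8667)
member 1 (0-2): L=5.2250, (cx,cy)=(1.0000,0.0000)
member 2 (1-2): L=4.9542, (cx,cy)=(0.5900,-0.8074)
member 3 (1-3): L=5.7257, (cx,cy)=(0.9952,0.0983)
member 4 (2-3): L=5.3406, (cx,cy)=(0.5196,0.8544)
solve A·x = −loads:
  F[0-1] = +3747.9188 N (tension)
  F[0-2] = +1402.2602 N (tension)
  F[1-2] = -3538.9810 N (compression)
  F[1-3] = +3976.7425 N (tension)
  F[2-3] = -1319.7662 N (compression)
  Rx@0 = -3271.7100 N
  Ry@0 = -3248.3923 N
  Ry@2 = +3984.9823 N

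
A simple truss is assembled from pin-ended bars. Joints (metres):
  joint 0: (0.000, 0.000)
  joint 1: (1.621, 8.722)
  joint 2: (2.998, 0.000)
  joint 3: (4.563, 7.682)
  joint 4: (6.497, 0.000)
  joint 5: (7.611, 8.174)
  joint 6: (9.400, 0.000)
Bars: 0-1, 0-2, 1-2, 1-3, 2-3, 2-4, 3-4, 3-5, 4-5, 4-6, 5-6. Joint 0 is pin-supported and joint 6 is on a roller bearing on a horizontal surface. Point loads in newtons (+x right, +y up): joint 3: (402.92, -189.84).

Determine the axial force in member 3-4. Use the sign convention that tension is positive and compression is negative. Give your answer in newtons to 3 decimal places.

N=7 nodes, M=11 members, R=3 reactions → 2N=14, M+R=14
member 0 (0-1): L=8.8714, (cx,cy)=(0.1827,0.9832)
member 1 (0-2): L=2.9980, (cx,cy)=(1.0000,0.0000)
member 2 (1-2): L=8.8300, (cx,cy)=(0.1559,-0.9878)
member 3 (1-3): L=3.1204, (cx,cy)=(0.9428,-0.3333)
member 4 (2-3): L=7.8398, (cx,cy)=(0.1996,0.9799)
member 5 (2-4): L=3.4990, (cx,cy)=(1.0000,0.0000)
member 6 (3-4): L=7.9217, (cx,cy)=(0.2441,-0.9697)
member 7 (3-5): L=3.0875, (cx,cy)=(0.9872,0.1594)
member 8 (4-5): L=8.2496, (cx,cy)=(0.1350,0.9908)
member 9 (4-6): L=2.9030, (cx,cy)=(1.0000,0.0000)
member 10 (5-6): L=8.3675, (cx,cy)=(0.2138,-0.9769)
solve A·x = −loads:
  F[0-1] = +235.5589 N (tension)
  F[0-2] = +359.8780 N (tension)
  F[1-2] = -264.6346 N (compression)
  F[1-3] = +89.4233 N (tension)
  F[2-3] = +266.7662 N (tension)
  F[2-4] = +265.3569 N (tension)
  F[3-4] = -460.0575 N (compression)
  F[3-5] = -155.0198 N (compression)
  F[4-5] = +450.2604 N (tension)
  F[4-6] = +92.2368 N (tension)
  F[5-6] = -431.4088 N (compression)
  Rx@0 = -402.9200 N
  Ry@0 = -231.5931 N
  Ry@6 = +421.4331 N

-460.057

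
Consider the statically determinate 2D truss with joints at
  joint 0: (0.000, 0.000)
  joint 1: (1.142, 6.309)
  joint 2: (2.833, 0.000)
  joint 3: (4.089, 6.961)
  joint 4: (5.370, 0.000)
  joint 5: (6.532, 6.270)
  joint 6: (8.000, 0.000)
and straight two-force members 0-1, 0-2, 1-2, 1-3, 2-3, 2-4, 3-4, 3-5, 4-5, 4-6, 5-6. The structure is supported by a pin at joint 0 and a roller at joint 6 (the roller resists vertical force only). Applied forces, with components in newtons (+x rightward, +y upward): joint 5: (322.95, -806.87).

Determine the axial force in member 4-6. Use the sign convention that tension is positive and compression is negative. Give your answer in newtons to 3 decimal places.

213.509

N=7 nodes, M=11 members, R=3 reactions → 2N=14, M+R=14
member 0 (0-1): L=6.4115, (cx,cy)=(0.1781,0.9840)
member 1 (0-2): L=2.8330, (cx,cy)=(1.0000,0.0000)
member 2 (1-2): L=6.5317, (cx,cy)=(0.2589,-0.9659)
member 3 (1-3): L=3.0183, (cx,cy)=(0.9764,0.2160)
member 4 (2-3): L=7.0734, (cx,cy)=(0.1776,0.9841)
member 5 (2-4): L=2.5370, (cx,cy)=(1.0000,0.0000)
member 6 (3-4): L=7.0779, (cx,cy)=(0.1810,-0.9835)
member 7 (3-5): L=2.5388, (cx,cy)=(0.9622,-0.2722)
member 8 (4-5): L=6.3768, (cx,cy)=(0.1822,0.9833)
member 9 (4-6): L=2.6300, (cx,cy)=(1.0000,0.0000)
member 10 (5-6): L=6.4396, (cx,cy)=(0.2280,-0.9737)
solve A·x = −loads:
  F[0-1] = +106.7586 N (tension)
  F[0-2] = +303.9345 N (tension)
  F[1-2] = -98.5594 N (compression)
  F[1-3] = +45.6085 N (tension)
  F[2-3] = +96.7364 N (tension)
  F[2-4] = +261.2412 N (tension)
  F[3-4] = -131.4025 N (compression)
  F[3-5] = +88.8449 N (tension)
  F[4-5] = +131.4330 N (tension)
  F[4-6] = +213.5089 N (tension)
  F[5-6] = -936.5825 N (compression)
  Rx@0 = -322.9500 N
  Ry@0 = -105.0514 N
  Ry@6 = +911.9214 N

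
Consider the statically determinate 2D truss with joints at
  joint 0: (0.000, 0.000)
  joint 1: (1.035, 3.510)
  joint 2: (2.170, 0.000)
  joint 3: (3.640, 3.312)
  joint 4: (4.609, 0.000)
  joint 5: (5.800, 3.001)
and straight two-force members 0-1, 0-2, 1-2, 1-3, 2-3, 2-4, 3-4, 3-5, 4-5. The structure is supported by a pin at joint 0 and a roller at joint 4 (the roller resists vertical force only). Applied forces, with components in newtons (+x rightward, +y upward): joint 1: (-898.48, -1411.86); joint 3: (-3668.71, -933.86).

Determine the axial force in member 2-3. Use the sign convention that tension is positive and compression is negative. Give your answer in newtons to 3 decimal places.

N=6 nodes, M=9 members, R=3 reactions → 2N=12, M+R=12
member 0 (0-1): L=3.6594, (cx,cy)=(0.2828,0.9592)
member 1 (0-2): L=2.1700, (cx,cy)=(1.0000,0.0000)
member 2 (1-2): L=3.6889, (cx,cy)=(0.3077,-0.9515)
member 3 (1-3): L=2.6125, (cx,cy)=(0.9971,-0.0758)
member 4 (2-3): L=3.6236, (cx,cy)=(0.4057,0.9140)
member 5 (2-4): L=2.4390, (cx,cy)=(1.0000,0.0000)
member 6 (3-4): L=3.4508, (cx,cy)=(0.2808,-0.9598)
member 7 (3-5): L=2.1823, (cx,cy)=(0.9898,-0.1425)
member 8 (4-5): L=3.2287, (cx,cy)=(0.3689,0.9295)
solve A·x = −loads:
  F[0-1] = -4808.0149 N (compression)
  F[0-2] = -3207.3294 N (compression)
  F[1-2] = +3485.4978 N (tension)
  F[1-3] = -1538.2084 N (compression)
  F[2-3] = -3628.4042 N (compression)
  F[2-4] = -662.9637 N (compression)
  F[3-4] = +2360.9725 N (tension)
  F[3-5] = -0.0000 N (tension)
  F[4-5] = +0.0000 N (tension)
  Rx@0 = +4567.1900 N
  Ry@0 = +4611.7011 N
  Ry@4 = -2265.9811 N

-3628.404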